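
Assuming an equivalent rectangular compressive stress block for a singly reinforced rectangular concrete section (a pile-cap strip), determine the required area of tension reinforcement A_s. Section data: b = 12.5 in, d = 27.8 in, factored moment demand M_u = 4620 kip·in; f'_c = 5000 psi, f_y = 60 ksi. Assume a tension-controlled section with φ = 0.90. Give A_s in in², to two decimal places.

M_n = M_u/φ = 4620/0.90 = 5133.33 kip·in.
From M_n = 0.85 f'_c a b (d − a/2):
a = d − √(d² − 2M_n/(0.85 f'_c b)) = 27.8 − √(27.8² − 2 × 5133.33/(0.85 × 5 × 12.5)) = 3.725 in.
A_s = 0.85 f'_c a b / f_y = 0.85 × 5 × 3.725 × 12.5 / 60 = 3.298 in².

A_s ≈ 3.30 in²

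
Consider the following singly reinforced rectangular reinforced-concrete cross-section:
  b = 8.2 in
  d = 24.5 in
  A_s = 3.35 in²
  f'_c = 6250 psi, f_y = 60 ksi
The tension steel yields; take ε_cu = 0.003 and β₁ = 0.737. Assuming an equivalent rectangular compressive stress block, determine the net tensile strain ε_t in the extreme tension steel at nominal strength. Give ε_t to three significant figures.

a = A_s f_y/(0.85 f'_c b) = 4.614 in.
β₁ = 0.737, so c = a/β₁ = 4.614/0.737 = 6.261 in.
From the linear strain diagram with ε_cu = 0.003: ε_t = 0.003 (d − c)/c = 0.003 × (24.5 − 6.261)/6.261 = 0.00874.
Since ε_t ≥ 0.005, the section is tension-controlled.

ε_t ≈ 0.00874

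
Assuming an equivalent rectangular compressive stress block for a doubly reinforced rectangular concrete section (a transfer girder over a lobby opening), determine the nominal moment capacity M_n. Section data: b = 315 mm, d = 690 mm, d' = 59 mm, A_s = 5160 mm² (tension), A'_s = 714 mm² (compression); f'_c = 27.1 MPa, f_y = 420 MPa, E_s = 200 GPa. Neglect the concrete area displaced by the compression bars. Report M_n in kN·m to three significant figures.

Assume both tension and compression steel yield.
Net tension couple steel: A_s − A'_s = 4446 mm².
a = (A_s − A'_s) f_y / (0.85 f'_c b) = 1867320/(0.85 × 27.1 × 315) = 257.35 mm.
c = a/β₁ = 257.35/0.85 = 302.76 mm; ε'_s = 0.003(c − d')/c = 0.0024 ≥ f_y/E_s = 0.0021, so compression steel does yield.
M_n = (A_s − A'_s) f_y (d − a/2) + A'_s f_y (d − d') = [1867320 × (690 − 128.675) + 299880 × (690 − 59)] × 10⁻⁶ = 1048.17 + 189.22 = 1237.39 kN·m.

M_n ≈ 1240 kN·m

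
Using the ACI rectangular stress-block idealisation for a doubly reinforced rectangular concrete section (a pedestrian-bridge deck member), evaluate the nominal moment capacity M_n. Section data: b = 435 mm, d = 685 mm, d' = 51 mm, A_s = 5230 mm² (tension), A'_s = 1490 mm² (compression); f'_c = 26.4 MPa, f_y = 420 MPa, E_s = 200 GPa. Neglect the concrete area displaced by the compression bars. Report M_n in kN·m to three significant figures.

M_n ≈ 1350 kN·m

Assume both tension and compression steel yield.
Net tension couple steel: A_s − A'_s = 3740 mm².
a = (A_s − A'_s) f_y / (0.85 f'_c b) = 1570800/(0.85 × 26.4 × 435) = 160.92 mm.
c = a/β₁ = 160.92/0.85 = 189.32 mm; ε'_s = 0.003(c − d')/c = 0.0022 ≥ f_y/E_s = 0.0021, so compression steel does yield.
M_n = (A_s − A'_s) f_y (d − a/2) + A'_s f_y (d − d') = [1570800 × (685 − 80.46) + 625800 × (685 − 51)] × 10⁻⁶ = 949.61 + 396.76 = 1346.37 kN·m.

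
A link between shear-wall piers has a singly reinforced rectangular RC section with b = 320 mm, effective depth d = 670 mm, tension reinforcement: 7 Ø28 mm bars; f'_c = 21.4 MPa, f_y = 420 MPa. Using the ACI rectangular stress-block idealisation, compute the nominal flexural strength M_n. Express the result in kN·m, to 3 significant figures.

A_s = 7 × 616 = 4312 mm².
T = A_s f_y = 4312 × 420 = 1811040 N = 1811.04 kN.
From C = T: a = T/(0.85 f'_c b) = 1811040/(0.85 × 21.4 × 320) = 311.13 mm.
M_n = T(d − a/2) = 1811.04 kN × (670 − 155.565) mm = 931.66 kN·m.

M_n ≈ 932 kN·m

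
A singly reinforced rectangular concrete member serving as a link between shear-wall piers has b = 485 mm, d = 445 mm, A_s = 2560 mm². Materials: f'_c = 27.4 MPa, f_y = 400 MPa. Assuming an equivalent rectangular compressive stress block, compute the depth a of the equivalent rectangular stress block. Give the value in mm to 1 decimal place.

a ≈ 90.7 mm

T = A_s f_y = 2560 × 400 = 1024000 N = 1024 kN.
Setting C = 0.85 f'_c a b equal to T: a = 1024000/(0.85 × 27.4 × 485) = 90.7 mm.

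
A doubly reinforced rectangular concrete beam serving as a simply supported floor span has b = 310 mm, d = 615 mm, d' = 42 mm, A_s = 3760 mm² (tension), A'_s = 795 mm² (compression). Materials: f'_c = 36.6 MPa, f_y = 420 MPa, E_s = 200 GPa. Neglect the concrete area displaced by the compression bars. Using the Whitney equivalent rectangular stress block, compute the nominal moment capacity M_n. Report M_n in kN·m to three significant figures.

M_n ≈ 877 kN·m

Assume both tension and compression steel yield.
Net tension couple steel: A_s − A'_s = 2965 mm².
a = (A_s − A'_s) f_y / (0.85 f'_c b) = 1245300/(0.85 × 36.6 × 310) = 129.13 mm.
c = a/β₁ = 129.13/0.789 = 163.66 mm; ε'_s = 0.003(c − d')/c = 0.0022 ≥ f_y/E_s = 0.0021, so compression steel does yield.
M_n = (A_s − A'_s) f_y (d − a/2) + A'_s f_y (d − d') = [1245300 × (615 − 64.565) + 333900 × (615 − 42)] × 10⁻⁶ = 685.46 + 191.32 = 876.78 kN·m.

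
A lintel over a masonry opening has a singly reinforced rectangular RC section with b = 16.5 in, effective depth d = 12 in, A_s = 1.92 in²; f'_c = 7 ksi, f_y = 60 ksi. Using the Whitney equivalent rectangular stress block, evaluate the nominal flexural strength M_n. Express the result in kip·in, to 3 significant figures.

T = A_s f_y = 1.92 × 60 = 115.2 kips.
a = T/(0.85 f'_c b) = 115.2/(0.85 × 7 × 16.5) = 1.173 in.
M_n = T(d − a/2) = 115.2 × (12 − 0.5865) = 1314.8 kip·in.

M_n ≈ 1310 kip·in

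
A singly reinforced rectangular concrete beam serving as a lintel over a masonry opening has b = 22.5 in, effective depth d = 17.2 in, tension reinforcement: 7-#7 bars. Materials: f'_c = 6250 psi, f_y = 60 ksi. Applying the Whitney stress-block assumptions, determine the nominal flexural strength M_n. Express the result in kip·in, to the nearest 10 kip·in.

M_n ≈ 4070 kip·in

A_s = 7 × 0.6 = 4.2 in².
T = A_s f_y = 4.2 × 60 = 252 kips.
a = T/(0.85 f'_c b) = 252/(0.85 × 6.25 × 22.5) = 2.108 in.
M_n = T(d − a/2) = 252 × (17.2 − 1.054) = 4068.8 kip·in.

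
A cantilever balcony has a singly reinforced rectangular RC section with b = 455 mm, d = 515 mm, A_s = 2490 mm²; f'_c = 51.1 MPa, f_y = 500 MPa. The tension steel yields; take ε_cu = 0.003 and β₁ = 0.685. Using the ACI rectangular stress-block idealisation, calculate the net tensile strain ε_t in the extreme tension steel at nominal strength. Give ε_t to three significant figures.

ε_t ≈ 0.0138

a = A_s f_y/(0.85 f'_c b) = 63.00 mm.
β₁ = 0.685, so c = a/β₁ = 63.00/0.685 = 91.97 mm.
From the linear strain diagram with ε_cu = 0.003: ε_t = 0.003 (d − c)/c = 0.003 × (515 − 91.97)/91.97 = 0.0138.
Since ε_t ≥ 0.005, the section is tension-controlled.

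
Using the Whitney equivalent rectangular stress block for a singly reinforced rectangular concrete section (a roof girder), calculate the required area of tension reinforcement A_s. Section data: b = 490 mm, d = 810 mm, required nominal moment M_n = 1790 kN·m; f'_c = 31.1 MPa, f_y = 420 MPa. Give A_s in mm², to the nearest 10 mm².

With M_n = 0.85 f'_c a b (d − a/2), solve the quadratic for a:
a = d − √(d² − 2M_n/(0.85 f'_c b)) = 810 − √(810² − 2 × 1790×10⁶/(0.85 × 31.1 × 490)) = 193.79 mm.
A_s = 0.85 f'_c a b / f_y = 0.85 × 31.1 × 193.79 × 490 / 420 = 5976.6 mm².

A_s ≈ 5980 mm²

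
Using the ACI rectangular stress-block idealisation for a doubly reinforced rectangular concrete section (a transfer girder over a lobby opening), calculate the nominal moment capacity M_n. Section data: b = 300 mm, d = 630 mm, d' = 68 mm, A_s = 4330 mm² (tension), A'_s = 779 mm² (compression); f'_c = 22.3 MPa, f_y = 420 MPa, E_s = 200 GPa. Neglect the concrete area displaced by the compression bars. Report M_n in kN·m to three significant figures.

Assume both tension and compression steel yield.
Net tension couple steel: A_s − A'_s = 3551 mm².
a = (A_s − A'_s) f_y / (0.85 f'_c b) = 1491420/(0.85 × 22.3 × 300) = 262.27 mm.
c = a/β₁ = 262.27/0.85 = 308.55 mm; ε'_s = 0.003(c − d')/c = 0.0023 ≥ f_y/E_s = 0.0021, so compression steel does yield.
M_n = (A_s − A'_s) f_y (d − a/2) + A'_s f_y (d − d') = [1491420 × (630 − 131.135) + 327180 × (630 − 68)] × 10⁻⁶ = 744.02 + 183.88 = 927.90 kN·m.

M_n ≈ 928 kN·m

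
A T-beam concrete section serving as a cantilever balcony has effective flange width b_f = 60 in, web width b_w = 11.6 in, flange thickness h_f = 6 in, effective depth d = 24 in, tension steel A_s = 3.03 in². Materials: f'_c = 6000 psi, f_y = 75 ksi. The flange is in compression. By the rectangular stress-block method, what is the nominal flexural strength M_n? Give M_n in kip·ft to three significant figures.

M_n ≈ 447 kip·ft

Tension: T = A_s f_y = 3.03 × 75 = 227.25 kips.
Try a within the flange: a = T/(0.85 f'_c b_f) = 227.25/(0.85 × 6 × 60) = 0.743 in.
Since a = 0.743 ≤ h_f = 6 in, the stress block lies entirely in the flange; analyse as a rectangular beam of width b_f.
M_n = T(d − a/2) = 227.25 × (24 − 0.3715) = 5369.6 kip·in.
M_n = 5369.6/12 = 447.47 kip·ft.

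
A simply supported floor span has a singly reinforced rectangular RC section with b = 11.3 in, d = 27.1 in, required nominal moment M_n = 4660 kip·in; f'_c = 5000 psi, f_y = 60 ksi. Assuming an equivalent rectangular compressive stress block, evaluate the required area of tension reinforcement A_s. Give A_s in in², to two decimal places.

A_s ≈ 3.09 in²

From M_n = 0.85 f'_c a b (d − a/2):
a = d − √(d² − 2M_n/(0.85 f'_c b)) = 27.1 − √(27.1² − 2 × 4660/(0.85 × 5 × 11.3)) = 3.855 in.
A_s = 0.85 f'_c a b / f_y = 0.85 × 5 × 3.855 × 11.3 / 60 = 3.086 in².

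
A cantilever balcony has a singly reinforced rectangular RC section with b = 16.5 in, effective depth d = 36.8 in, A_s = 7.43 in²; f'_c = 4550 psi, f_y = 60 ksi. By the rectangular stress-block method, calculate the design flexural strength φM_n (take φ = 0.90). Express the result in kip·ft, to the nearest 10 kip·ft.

T = A_s f_y = 7.43 × 60 = 445.8 kips.
a = T/(0.85 f'_c b) = 445.8/(0.85 × 4.55 × 16.5) = 6.986 in.
M_n = T(d − a/2) = 445.8 × (36.8 − 3.493) = 14848.3 kip·in = 14848.3/12 = 1237.36 kip·ft.
φM_n = 0.90 × 1237.36 = 1113.62 kip·ft.

φM_n ≈ 1110 kip·ft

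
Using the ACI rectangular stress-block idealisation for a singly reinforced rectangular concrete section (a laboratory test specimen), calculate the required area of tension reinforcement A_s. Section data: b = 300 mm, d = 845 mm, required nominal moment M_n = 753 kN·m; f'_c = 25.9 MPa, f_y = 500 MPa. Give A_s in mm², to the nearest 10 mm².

A_s ≈ 1950 mm²

With M_n = 0.85 f'_c a b (d − a/2), solve the quadratic for a:
a = d − √(d² − 2M_n/(0.85 f'_c b)) = 845 − √(845² − 2 × 753×10⁶/(0.85 × 25.9 × 300)) = 147.86 mm.
A_s = 0.85 f'_c a b / f_y = 0.85 × 25.9 × 147.86 × 300 / 500 = 1953.1 mm².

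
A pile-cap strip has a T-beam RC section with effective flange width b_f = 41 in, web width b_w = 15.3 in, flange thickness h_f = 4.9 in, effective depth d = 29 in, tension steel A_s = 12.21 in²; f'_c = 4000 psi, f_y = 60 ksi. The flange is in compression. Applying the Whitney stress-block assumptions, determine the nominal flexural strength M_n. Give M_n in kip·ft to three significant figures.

Tension: T = A_s f_y = 12.21 × 60 = 732.6 kips.
Try a within the flange: a = T/(0.85 f'_c b_f) = 732.6/(0.85 × 4 × 41) = 5.255 in.
a = 5.255 > h_f = 4.9 in: the block extends into the web. Split into flange-overhang and web parts.
C_f = 0.85 f'_c (b_f − b_w) h_f = 0.85 × 4 × (41 − 15.3) × 4.9 = 428.2 kips.
Remaining web compression depth: a_w = (T − C_f)/(0.85 f'_c b_w) = (732.6 − 428.2)/(0.85 × 4 × 15.3) = 5.852 in.
M_n = C_f(d − h_f/2) + (T − C_f)(d − a_w/2) = 428.2 × (29 − 2.45) + 304.4 × (29 − 2.926) = 11368.7 + 7936.9 = 19305.6 kip·in.
M_n = 19305.6/12 = 1608.80 kip·ft.

M_n ≈ 1610 kip·ft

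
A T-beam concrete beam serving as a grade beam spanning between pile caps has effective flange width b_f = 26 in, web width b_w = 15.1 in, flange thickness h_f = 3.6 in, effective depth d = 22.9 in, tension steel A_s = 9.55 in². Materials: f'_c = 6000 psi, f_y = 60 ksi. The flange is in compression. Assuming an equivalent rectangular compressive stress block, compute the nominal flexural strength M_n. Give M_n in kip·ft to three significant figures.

Tension: T = A_s f_y = 9.55 × 60 = 573 kips.
Try a within the flange: a = T/(0.85 f'_c b_f) = 573/(0.85 × 6 × 26) = 4.321 in.
a = 4.321 > h_f = 3.6 in: the block extends into the web. Split into flange-overhang and web parts.
C_f = 0.85 f'_c (b_f − b_w) h_f = 0.85 × 6 × (26 − 15.1) × 3.6 = 200.1 kips.
Remaining web compression depth: a_w = (T − C_f)/(0.85 f'_c b_w) = (573 − 200.1)/(0.85 × 6 × 15.1) = 4.842 in.
M_n = C_f(d − h_f/2) + (T − C_f)(d − a_w/2) = 200.1 × (22.9 − 1.8) + 372.9 × (22.9 − 2.421) = 4222.1 + 7636.6 = 11858.7 kip·in.
M_n = 11858.7/12 = 988.23 kip·ft.

M_n ≈ 988 kip·ft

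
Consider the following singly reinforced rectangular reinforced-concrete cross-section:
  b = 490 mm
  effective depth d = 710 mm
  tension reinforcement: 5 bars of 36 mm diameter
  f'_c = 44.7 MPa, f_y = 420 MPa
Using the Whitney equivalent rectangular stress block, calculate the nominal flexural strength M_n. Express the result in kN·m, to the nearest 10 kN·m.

M_n ≈ 1400 kN·m

A_s = 5 × 1018 = 5090 mm².
T = A_s f_y = 5090 × 420 = 2137800 N = 2137.8 kN.
From C = T: a = T/(0.85 f'_c b) = 2137800/(0.85 × 44.7 × 490) = 114.83 mm.
M_n = T(d − a/2) = 2137.8 kN × (710 − 57.415) mm = 1395.10 kN·m.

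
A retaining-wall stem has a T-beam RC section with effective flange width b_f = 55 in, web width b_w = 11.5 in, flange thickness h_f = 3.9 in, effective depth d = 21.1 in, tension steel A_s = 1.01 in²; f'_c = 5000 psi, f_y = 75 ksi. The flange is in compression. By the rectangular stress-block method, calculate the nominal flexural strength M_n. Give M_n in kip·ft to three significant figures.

M_n ≈ 132 kip·ft

Tension: T = A_s f_y = 1.01 × 75 = 75.75 kips.
Try a within the flange: a = T/(0.85 f'_c b_f) = 75.75/(0.85 × 5 × 55) = 0.324 in.
Since a = 0.324 ≤ h_f = 3.9 in, the stress block lies entirely in the flange; analyse as a rectangular beam of width b_f.
M_n = T(d − a/2) = 75.75 × (21.1 − 0.162) = 1586.1 kip·in.
M_n = 1586.1/12 = 132.18 kip·ft.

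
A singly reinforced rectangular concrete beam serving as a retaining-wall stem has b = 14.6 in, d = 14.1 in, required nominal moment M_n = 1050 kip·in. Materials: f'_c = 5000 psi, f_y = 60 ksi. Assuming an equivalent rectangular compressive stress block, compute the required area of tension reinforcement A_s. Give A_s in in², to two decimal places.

A_s ≈ 1.30 in²

From M_n = 0.85 f'_c a b (d − a/2):
a = d − √(d² − 2M_n/(0.85 f'_c b)) = 14.1 − √(14.1² − 2 × 1050/(0.85 × 5 × 14.6)) = 1.256 in.
A_s = 0.85 f'_c a b / f_y = 0.85 × 5 × 1.256 × 14.6 / 60 = 1.299 in².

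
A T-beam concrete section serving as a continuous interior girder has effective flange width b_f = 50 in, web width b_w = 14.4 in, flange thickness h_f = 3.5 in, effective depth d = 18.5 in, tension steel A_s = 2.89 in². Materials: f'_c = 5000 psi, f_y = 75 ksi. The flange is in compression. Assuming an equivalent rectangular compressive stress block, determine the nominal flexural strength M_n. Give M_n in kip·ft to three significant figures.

Tension: T = A_s f_y = 2.89 × 75 = 216.75 kips.
Try a within the flange: a = T/(0.85 f'_c b_f) = 216.75/(0.85 × 5 × 50) = 1.020 in.
Since a = 1.020 ≤ h_f = 3.5 in, the stress block lies entirely in the flange; analyse as a rectangular beam of width b_f.
M_n = T(d − a/2) = 216.75 × (18.5 − 0.51) = 3899.3 kip·in.
M_n = 3899.3/12 = 324.94 kip·ft.

M_n ≈ 325 kip·ft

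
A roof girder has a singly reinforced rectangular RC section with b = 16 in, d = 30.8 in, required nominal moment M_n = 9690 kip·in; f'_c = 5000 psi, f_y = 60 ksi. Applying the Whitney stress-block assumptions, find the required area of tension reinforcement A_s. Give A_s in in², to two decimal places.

From M_n = 0.85 f'_c a b (d − a/2):
a = d − √(d² − 2M_n/(0.85 f'_c b)) = 30.8 − √(30.8² − 2 × 9690/(0.85 × 5 × 16)) = 5.039 in.
A_s = 0.85 f'_c a b / f_y = 0.85 × 5 × 5.039 × 16 / 60 = 5.711 in².

A_s ≈ 5.71 in²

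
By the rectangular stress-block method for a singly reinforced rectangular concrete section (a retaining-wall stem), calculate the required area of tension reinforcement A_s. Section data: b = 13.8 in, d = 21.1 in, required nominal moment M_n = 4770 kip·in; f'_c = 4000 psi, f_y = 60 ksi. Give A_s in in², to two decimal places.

From M_n = 0.85 f'_c a b (d − a/2):
a = d − √(d² − 2M_n/(0.85 f'_c b)) = 21.1 − √(21.1² − 2 × 4770/(0.85 × 4 × 13.8)) = 5.547 in.
A_s = 0.85 f'_c a b / f_y = 0.85 × 4 × 5.547 × 13.8 / 60 = 4.338 in².

A_s ≈ 4.34 in²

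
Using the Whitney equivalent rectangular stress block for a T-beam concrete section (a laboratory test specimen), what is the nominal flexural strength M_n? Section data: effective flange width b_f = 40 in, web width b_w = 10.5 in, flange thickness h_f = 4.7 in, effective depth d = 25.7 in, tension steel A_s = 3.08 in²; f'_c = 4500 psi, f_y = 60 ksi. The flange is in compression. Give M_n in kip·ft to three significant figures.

Tension: T = A_s f_y = 3.08 × 60 = 184.8 kips.
Try a within the flange: a = T/(0.85 f'_c b_f) = 184.8/(0.85 × 4.5 × 40) = 1.208 in.
Since a = 1.208 ≤ h_f = 4.7 in, the stress block lies entirely in the flange; analyse as a rectangular beam of width b_f.
M_n = T(d − a/2) = 184.8 × (25.7 − 0.604) = 4637.7 kip·in.
M_n = 4637.7/12 = 386.48 kip·ft.

M_n ≈ 386 kip·ft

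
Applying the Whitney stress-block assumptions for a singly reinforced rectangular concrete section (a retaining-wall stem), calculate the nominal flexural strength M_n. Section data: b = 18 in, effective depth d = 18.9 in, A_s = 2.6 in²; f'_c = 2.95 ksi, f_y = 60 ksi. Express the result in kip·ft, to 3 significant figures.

M_n ≈ 223 kip·ft

T = A_s f_y = 2.6 × 60 = 156 kips.
a = T/(0.85 f'_c b) = 156/(0.85 × 2.95 × 18) = 3.456 in.
M_n = T(d − a/2) = 156 × (18.9 − 1.728) = 2678.8 kip·in = 2678.8/12 = 223.23 kip·ft.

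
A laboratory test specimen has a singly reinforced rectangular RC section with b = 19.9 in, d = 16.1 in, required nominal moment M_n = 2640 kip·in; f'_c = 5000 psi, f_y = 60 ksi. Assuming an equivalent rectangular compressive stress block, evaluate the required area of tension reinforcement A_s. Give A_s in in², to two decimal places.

A_s ≈ 2.92 in²

From M_n = 0.85 f'_c a b (d − a/2):
a = d − √(d² − 2M_n/(0.85 f'_c b)) = 16.1 − √(16.1² − 2 × 2640/(0.85 × 5 × 19.9)) = 2.072 in.
A_s = 0.85 f'_c a b / f_y = 0.85 × 5 × 2.072 × 19.9 / 60 = 2.921 in².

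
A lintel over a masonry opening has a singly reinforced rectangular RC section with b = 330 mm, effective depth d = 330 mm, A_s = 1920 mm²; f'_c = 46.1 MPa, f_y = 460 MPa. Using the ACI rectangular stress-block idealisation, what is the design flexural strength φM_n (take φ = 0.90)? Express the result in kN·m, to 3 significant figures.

φM_n ≈ 235 kN·m

T = A_s f_y = 1920 × 460 = 883200 N = 883.2 kN.
From C = T: a = T/(0.85 f'_c b) = 883200/(0.85 × 46.1 × 330) = 68.30 mm.
M_n = T(d − a/2) = 883.2 kN × (330 − 34.15) mm = 261.29 kN·m.
φM_n = 0.90 × 261.29 = 235.16 kN·m.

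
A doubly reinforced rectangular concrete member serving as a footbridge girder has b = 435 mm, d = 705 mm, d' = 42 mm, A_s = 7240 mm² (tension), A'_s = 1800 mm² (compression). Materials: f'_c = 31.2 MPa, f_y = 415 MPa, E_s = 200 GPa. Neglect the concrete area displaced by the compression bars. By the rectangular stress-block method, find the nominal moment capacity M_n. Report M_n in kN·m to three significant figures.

M_n ≈ 1870 kN·m

Assume both tension and compression steel yield.
Net tension couple steel: A_s − A'_s = 5440 mm².
a = (A_s − A'_s) f_y / (0.85 f'_c b) = 2257600/(0.85 × 31.2 × 435) = 195.70 mm.
c = a/β₁ = 195.70/0.827 = 236.64 mm; ε'_s = 0.003(c − d')/c = 0.0025 ≥ f_y/E_s = 0.0021, so compression steel does yield.
M_n = (A_s − A'_s) f_y (d − a/2) + A'_s f_y (d − d') = [2257600 × (705 − 97.85) + 747000 × (705 − 42)] × 10⁻⁶ = 1370.70 + 495.26 = 1865.96 kN·m.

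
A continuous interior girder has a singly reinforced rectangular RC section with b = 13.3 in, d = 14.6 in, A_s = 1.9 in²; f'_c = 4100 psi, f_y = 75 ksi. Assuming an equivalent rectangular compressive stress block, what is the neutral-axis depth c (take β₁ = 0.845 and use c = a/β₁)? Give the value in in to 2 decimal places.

T = A_s f_y = 1.9 × 75 = 142.5 kips.
a = T/(0.85 f'_c b) = 142.5/(0.85 × 4.1 × 13.3) = 3.0744 in.
With β₁ = 0.845, c = a/β₁ = 3.0744/0.845 = 3.64 in.

c ≈ 3.64 in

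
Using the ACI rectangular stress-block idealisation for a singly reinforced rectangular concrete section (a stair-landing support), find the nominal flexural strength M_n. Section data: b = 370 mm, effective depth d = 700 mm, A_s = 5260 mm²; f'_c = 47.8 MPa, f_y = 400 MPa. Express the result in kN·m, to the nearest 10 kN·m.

T = A_s f_y = 5260 × 400 = 2104000 N = 2104 kN.
From C = T: a = T/(0.85 f'_c b) = 2104000/(0.85 × 47.8 × 370) = 139.96 mm.
M_n = T(d − a/2) = 2104 kN × (700 − 69.98) mm = 1325.56 kN·m.

M_n ≈ 1330 kN·m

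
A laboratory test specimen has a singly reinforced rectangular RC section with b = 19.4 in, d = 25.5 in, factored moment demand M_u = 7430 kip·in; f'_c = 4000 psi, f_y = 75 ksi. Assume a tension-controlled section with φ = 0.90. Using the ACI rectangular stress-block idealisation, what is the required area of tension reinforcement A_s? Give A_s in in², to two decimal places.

M_n = M_u/φ = 7430/0.90 = 8255.56 kip·in.
From M_n = 0.85 f'_c a b (d − a/2):
a = d − √(d² − 2M_n/(0.85 f'_c b)) = 25.5 − √(25.5² − 2 × 8255.56/(0.85 × 4 × 19.4)) = 5.502 in.
A_s = 0.85 f'_c a b / f_y = 0.85 × 4 × 5.502 × 19.4 / 75 = 4.839 in².

A_s ≈ 4.84 in²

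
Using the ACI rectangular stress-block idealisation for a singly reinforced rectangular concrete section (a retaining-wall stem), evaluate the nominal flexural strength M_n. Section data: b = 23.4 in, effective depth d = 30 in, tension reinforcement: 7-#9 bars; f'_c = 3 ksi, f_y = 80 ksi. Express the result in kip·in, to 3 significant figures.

A_s = 7 × 1 = 7 in².
T = A_s f_y = 7 × 80 = 560 kips.
a = T/(0.85 f'_c b) = 560/(0.85 × 3 × 23.4) = 9.385 in.
M_n = T(d − a/2) = 560 × (30 − 4.6925) = 14172.2 kip·in.

M_n ≈ 14200 kip·in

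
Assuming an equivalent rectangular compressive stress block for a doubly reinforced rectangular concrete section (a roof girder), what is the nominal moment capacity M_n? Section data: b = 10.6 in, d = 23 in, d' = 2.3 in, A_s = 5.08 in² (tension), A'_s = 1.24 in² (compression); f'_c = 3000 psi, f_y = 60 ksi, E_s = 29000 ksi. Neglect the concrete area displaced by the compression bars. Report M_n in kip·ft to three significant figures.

Assume both steels yield.
a = (A_s − A'_s) f_y/(0.85 f'_c b) = (5.08 − 1.24) × 60/(0.85 × 3 × 10.6) = 8.524 in.
c = a/β₁ = 8.524/0.85 = 10.028 in; ε'_s = 0.003(c − d')/c = 0.0023 ≥ ε_y = 0.0021, so the compression steel yields.
M_n = (A_s − A'_s) f_y (d − a/2) + A'_s f_y (d − d') = 230.4 × (23 − 4.262) + 74.4 × (23 − 2.3) = 4317.2 + 1540.1 = 5857.3 kip·in = 5857.3/12 = 488.11 kip·ft.

M_n ≈ 488 kip·ft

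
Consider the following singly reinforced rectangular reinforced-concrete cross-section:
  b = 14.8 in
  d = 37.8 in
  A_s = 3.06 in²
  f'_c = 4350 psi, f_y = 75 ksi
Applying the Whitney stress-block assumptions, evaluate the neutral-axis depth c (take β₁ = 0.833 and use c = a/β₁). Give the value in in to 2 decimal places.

T = A_s f_y = 3.06 × 75 = 229.5 kips.
a = T/(0.85 f'_c b) = 229.5/(0.85 × 4.35 × 14.8) = 4.1938 in.
With β₁ = 0.833, c = a/β₁ = 4.1938/0.833 = 5.03 in.

c ≈ 5.03 in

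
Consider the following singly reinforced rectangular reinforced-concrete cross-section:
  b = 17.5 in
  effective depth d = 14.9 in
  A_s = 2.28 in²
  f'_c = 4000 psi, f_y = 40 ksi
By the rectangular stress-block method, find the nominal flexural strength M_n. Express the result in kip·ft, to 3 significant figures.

T = A_s f_y = 2.28 × 40 = 91.2 kips.
a = T/(0.85 f'_c b) = 91.2/(0.85 × 4 × 17.5) = 1.533 in.
M_n = T(d − a/2) = 91.2 × (14.9 − 0.7665) = 1289.0 kip·in = 1289.0/12 = 107.42 kip·ft.

M_n ≈ 107 kip·ft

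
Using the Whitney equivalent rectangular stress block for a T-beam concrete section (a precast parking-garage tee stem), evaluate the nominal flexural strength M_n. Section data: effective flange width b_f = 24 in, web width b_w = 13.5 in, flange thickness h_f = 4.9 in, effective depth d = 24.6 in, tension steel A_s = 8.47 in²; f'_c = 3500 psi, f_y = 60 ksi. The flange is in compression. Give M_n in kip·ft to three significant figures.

M_n ≈ 880 kip·ft

Tension: T = A_s f_y = 8.47 × 60 = 508.2 kips.
Try a within the flange: a = T/(0.85 f'_c b_f) = 508.2/(0.85 × 3.5 × 24) = 7.118 in.
a = 7.118 > h_f = 4.9 in: the block extends into the web. Split into flange-overhang and web parts.
C_f = 0.85 f'_c (b_f − b_w) h_f = 0.85 × 3.5 × (24 − 13.5) × 4.9 = 153.1 kips.
Remaining web compression depth: a_w = (T − C_f)/(0.85 f'_c b_w) = (508.2 − 153.1)/(0.85 × 3.5 × 13.5) = 8.842 in.
M_n = C_f(d − h_f/2) + (T − C_f)(d − a_w/2) = 153.1 × (24.6 − 2.45) + 355.1 × (24.6 − 4.421) = 3391.2 + 7165.6 = 10556.8 kip·in.
M_n = 10556.8/12 = 879.73 kip·ft.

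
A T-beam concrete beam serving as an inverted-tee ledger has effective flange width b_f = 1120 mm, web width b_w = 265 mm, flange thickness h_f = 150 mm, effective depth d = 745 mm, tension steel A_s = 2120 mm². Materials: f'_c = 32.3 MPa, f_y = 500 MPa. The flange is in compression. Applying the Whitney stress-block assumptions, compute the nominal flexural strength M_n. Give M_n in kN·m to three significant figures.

Tension: T = A_s f_y = 2120 × 500 = 1060000 N.
Try a within the flange: a = T/(0.85 f'_c b_f) = 1060000/(0.85 × 32.3 × 1120) = 34.47 mm.
Since a = 34.47 ≤ h_f = 150 mm, the stress block lies entirely in the flange; analyse as a rectangular beam of width b_f.
M_n = T(d − a/2) = 1060000 × (745 − 17.235) = 771.43 × 10⁶ N·mm.
M_n = 771.43 kN·m.

M_n ≈ 771 kN·m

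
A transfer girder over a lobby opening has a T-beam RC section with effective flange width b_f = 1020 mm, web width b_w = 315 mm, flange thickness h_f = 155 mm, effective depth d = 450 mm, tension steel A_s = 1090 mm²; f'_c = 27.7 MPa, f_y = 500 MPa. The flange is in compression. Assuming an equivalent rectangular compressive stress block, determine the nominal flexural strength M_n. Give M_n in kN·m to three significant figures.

M_n ≈ 239 kN·m

Tension: T = A_s f_y = 1090 × 500 = 545000 N.
Try a within the flange: a = T/(0.85 f'_c b_f) = 545000/(0.85 × 27.7 × 1020) = 22.69 mm.
Since a = 22.69 ≤ h_f = 155 mm, the stress block lies entirely in the flange; analyse as a rectangular beam of width b_f.
M_n = T(d − a/2) = 545000 × (450 − 11.345) = 239.07 × 10⁶ N·mm.
M_n = 239.07 kN·m.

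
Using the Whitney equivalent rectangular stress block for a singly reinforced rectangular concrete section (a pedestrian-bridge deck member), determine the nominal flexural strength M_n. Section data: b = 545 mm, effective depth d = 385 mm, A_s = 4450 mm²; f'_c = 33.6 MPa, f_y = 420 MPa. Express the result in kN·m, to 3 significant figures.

M_n ≈ 607 kN·m

T = A_s f_y = 4450 × 420 = 1869000 N = 1869 kN.
From C = T: a = T/(0.85 f'_c b) = 1869000/(0.85 × 33.6 × 545) = 120.08 mm.
M_n = T(d − a/2) = 1869 kN × (385 − 60.04) mm = 607.35 kN·m.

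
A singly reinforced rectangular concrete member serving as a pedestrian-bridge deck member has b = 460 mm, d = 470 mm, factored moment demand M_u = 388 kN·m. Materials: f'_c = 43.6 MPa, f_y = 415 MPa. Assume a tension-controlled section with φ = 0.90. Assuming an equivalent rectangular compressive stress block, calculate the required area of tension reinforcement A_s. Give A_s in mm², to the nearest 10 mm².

M_n = M_u/φ = 388/0.90 = 431.111 kN·m.
With M_n = 0.85 f'_c a b (d − a/2), solve the quadratic for a:
a = d − √(d² − 2M_n/(0.85 f'_c b)) = 470 − √(470² − 2 × 431.111×10⁶/(0.85 × 43.6 × 460)) = 57.30 mm.
A_s = 0.85 f'_c a b / f_y = 0.85 × 43.6 × 57.30 × 460 / 415 = 2353.8 mm².

A_s ≈ 2350 mm²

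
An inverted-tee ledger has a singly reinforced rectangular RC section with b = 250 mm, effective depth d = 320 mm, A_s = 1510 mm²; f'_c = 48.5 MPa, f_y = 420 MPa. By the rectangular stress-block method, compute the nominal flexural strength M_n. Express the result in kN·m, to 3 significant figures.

T = A_s f_y = 1510 × 420 = 634200 N = 634.2 kN.
From C = T: a = T/(0.85 f'_c b) = 634200/(0.85 × 48.5 × 250) = 61.54 mm.
M_n = T(d − a/2) = 634.2 kN × (320 − 30.77) mm = 183.43 kN·m.

M_n ≈ 183 kN·m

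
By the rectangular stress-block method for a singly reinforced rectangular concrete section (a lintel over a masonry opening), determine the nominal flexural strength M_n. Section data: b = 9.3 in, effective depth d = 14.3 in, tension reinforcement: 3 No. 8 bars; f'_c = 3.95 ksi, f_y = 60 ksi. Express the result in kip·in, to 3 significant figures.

M_n ≈ 1710 kip·in

A_s = 3 × 0.79 = 2.37 in².
T = A_s f_y = 2.37 × 60 = 142.2 kips.
a = T/(0.85 f'_c b) = 142.2/(0.85 × 3.95 × 9.3) = 4.554 in.
M_n = T(d − a/2) = 142.2 × (14.3 − 2.277) = 1709.7 kip·in.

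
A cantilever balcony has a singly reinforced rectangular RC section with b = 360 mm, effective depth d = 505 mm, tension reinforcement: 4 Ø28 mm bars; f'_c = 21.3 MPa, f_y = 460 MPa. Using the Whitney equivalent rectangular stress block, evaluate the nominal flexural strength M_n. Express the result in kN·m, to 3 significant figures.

M_n ≈ 474 kN·m

A_s = 4 × 616 = 2464 mm².
T = A_s f_y = 2464 × 460 = 1133440 N = 1133.44 kN.
From C = T: a = T/(0.85 f'_c b) = 1133440/(0.85 × 21.3 × 360) = 173.90 mm.
M_n = T(d − a/2) = 1133.44 kN × (505 − 86.95) mm = 473.83 kN·m.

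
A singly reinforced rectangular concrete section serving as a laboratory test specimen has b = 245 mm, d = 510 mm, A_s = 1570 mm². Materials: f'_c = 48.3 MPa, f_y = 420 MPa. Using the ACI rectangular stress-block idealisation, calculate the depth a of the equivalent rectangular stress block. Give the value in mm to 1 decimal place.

a ≈ 65.6 mm

T = A_s f_y = 1570 × 420 = 659400 N = 659.4 kN.
Setting C = 0.85 f'_c a b equal to T: a = 659400/(0.85 × 48.3 × 245) = 65.6 mm.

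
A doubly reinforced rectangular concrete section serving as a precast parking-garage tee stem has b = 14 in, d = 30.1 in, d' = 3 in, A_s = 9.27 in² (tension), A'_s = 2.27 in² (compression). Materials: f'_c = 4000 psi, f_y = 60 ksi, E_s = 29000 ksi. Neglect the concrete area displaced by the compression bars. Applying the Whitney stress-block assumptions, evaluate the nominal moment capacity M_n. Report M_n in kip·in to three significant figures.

Assume both steels yield.
a = (A_s − A'_s) f_y/(0.85 f'_c b) = (9.27 − 2.27) × 60/(0.85 × 4 × 14) = 8.824 in.
c = a/β₁ = 8.824/0.85 = 10.381 in; ε'_s = 0.003(c − d')/c = 0.0021 ≥ ε_y = 0.0021, so the compression steel yields.
M_n = (A_s − A'_s) f_y (d − a/2) + A'_s f_y (d − d') = 420 × (30.1 − 4.412) + 136.2 × (30.1 − 3) = 10789.0 + 3691.0 = 14480.0 kip·in.

M_n ≈ 14500 kip·in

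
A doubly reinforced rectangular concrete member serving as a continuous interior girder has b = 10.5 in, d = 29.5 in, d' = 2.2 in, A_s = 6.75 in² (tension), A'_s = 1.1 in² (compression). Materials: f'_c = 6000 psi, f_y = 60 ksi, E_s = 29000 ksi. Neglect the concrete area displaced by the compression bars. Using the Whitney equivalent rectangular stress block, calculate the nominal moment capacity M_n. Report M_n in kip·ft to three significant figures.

M_n ≈ 894 kip·ft

Assume both steels yield.
a = (A_s − A'_s) f_y/(0.85 f'_c b) = (6.75 − 1.1) × 60/(0.85 × 6 × 10.5) = 6.331 in.
c = a/β₁ = 6.331/0.75 = 8.441 in; ε'_s = 0.003(c − d')/c = 0.0022 ≥ ε_y = 0.0021, so the compression steel yields.
M_n = (A_s − A'_s) f_y (d − a/2) + A'_s f_y (d − d') = 339 × (29.5 − 3.1655) + 66 × (29.5 − 2.2) = 8927.4 + 1801.8 = 10729.2 kip·in = 10729.2/12 = 894.10 kip·ft.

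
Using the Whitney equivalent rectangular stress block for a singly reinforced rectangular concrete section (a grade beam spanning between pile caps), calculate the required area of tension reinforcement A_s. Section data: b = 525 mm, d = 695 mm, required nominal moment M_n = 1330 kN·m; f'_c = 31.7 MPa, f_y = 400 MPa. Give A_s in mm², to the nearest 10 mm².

A_s ≈ 5370 mm²

With M_n = 0.85 f'_c a b (d − a/2), solve the quadratic for a:
a = d − √(d² − 2M_n/(0.85 f'_c b)) = 695 − √(695² − 2 × 1330×10⁶/(0.85 × 31.7 × 525)) = 151.87 mm.
A_s = 0.85 f'_c a b / f_y = 0.85 × 31.7 × 151.87 × 525 / 400 = 5370.9 mm².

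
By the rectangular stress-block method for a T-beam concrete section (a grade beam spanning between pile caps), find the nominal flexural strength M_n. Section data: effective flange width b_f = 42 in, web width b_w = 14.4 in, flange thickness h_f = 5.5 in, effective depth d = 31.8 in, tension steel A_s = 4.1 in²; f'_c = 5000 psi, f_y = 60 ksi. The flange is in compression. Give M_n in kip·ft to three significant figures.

M_n ≈ 638 kip·ft

Tension: T = A_s f_y = 4.1 × 60 = 246 kips.
Try a within the flange: a = T/(0.85 f'_c b_f) = 246/(0.85 × 5 × 42) = 1.378 in.
Since a = 1.378 ≤ h_f = 5.5 in, the stress block lies entirely in the flange; analyse as a rectangular beam of width b_f.
M_n = T(d − a/2) = 246 × (31.8 − 0.689) = 7653.3 kip·in.
M_n = 7653.3/12 = 637.78 kip·ft.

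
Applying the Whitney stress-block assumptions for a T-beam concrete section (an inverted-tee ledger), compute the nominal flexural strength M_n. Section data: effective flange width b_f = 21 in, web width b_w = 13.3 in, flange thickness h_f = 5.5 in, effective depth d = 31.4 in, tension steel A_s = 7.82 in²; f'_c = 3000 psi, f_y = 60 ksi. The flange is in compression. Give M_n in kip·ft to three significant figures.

Tension: T = A_s f_y = 7.82 × 60 = 469.2 kips.
Try a within the flange: a = T/(0.85 f'_c b_f) = 469.2/(0.85 × 3 × 21) = 8.762 in.
a = 8.762 > h_f = 5.5 in: the block extends into the web. Split into flange-overhang and web parts.
C_f = 0.85 f'_c (b_f − b_w) h_f = 0.85 × 3 × (21 − 13.3) × 5.5 = 108.0 kips.
Remaining web compression depth: a_w = (T − C_f)/(0.85 f'_c b_w) = (469.2 − 108.0)/(0.85 × 3 × 13.3) = 10.650 in.
M_n = C_f(d − h_f/2) + (T − C_f)(d − a_w/2) = 108.0 × (31.4 − 2.75) + 361.2 × (31.4 − 5.325) = 3094.2 + 9418.3 = 12512.5 kip·in.
M_n = 12512.5/12 = 1042.71 kip·ft.

M_n ≈ 1040 kip·ft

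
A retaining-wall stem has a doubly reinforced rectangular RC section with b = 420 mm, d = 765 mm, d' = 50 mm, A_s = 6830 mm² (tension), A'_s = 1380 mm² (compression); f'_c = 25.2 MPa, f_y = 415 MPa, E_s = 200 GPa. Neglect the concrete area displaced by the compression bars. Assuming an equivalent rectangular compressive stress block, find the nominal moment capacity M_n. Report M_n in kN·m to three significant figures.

Assume both tension and compression steel yield.
Net tension couple steel: A_s − A'_s = 5450 mm².
a = (A_s − A'_s) f_y / (0.85 f'_c b) = 2261750/(0.85 × 25.2 × 420) = 251.41 mm.
c = a/β₁ = 251.41/0.85 = 295.78 mm; ε'_s = 0.003(c − d')/c = 0.0025 ≥ f_y/E_s = 0.0021, so compression steel does yield.
M_n = (A_s − A'_s) f_y (d − a/2) + A'_s f_y (d − d') = [2261750 × (765 − 125.705) + 572700 × (765 − 50)] × 10⁻⁶ = 1445.93 + 409.48 = 1855.41 kN·m.

M_n ≈ 1860 kN·m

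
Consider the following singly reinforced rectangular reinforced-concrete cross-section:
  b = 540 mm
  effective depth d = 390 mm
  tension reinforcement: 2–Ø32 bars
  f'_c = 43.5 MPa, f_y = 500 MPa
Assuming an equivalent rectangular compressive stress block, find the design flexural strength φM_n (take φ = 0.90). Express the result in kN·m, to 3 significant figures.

A_s = 2 × 804 = 1608 mm².
T = A_s f_y = 1608 × 500 = 804000 N = 804 kN.
From C = T: a = T/(0.85 f'_c b) = 804000/(0.85 × 43.5 × 540) = 40.27 mm.
M_n = T(d − a/2) = 804 kN × (390 − 20.135) mm = 297.37 kN·m.
φM_n = 0.90 × 297.37 = 267.63 kN·m.

φM_n ≈ 268 kN·m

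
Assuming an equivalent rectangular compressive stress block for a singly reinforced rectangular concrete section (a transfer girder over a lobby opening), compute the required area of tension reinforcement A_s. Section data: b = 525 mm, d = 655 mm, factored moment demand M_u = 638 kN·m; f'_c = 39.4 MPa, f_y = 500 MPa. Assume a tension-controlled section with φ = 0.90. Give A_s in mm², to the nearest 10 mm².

M_n = M_u/φ = 638/0.90 = 708.889 kN·m.
With M_n = 0.85 f'_c a b (d − a/2), solve the quadratic for a:
a = d − √(d² − 2M_n/(0.85 f'_c b)) = 655 − √(655² − 2 × 708.889×10⁶/(0.85 × 39.4 × 525)) = 64.76 mm.
A_s = 0.85 f'_c a b / f_y = 0.85 × 39.4 × 64.76 × 525 / 500 = 2277.3 mm².

A_s ≈ 2280 mm²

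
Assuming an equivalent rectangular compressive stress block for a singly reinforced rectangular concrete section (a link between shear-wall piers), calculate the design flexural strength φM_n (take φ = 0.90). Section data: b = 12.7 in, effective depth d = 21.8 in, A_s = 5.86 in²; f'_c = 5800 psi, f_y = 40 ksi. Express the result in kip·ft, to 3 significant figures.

T = A_s f_y = 5.86 × 40 = 234.4 kips.
a = T/(0.85 f'_c b) = 234.4/(0.85 × 5.8 × 12.7) = 3.744 in.
M_n = T(d − a/2) = 234.4 × (21.8 − 1.872) = 4671.1 kip·in = 4671.1/12 = 389.26 kip·ft.
φM_n = 0.90 × 389.26 = 350.33 kip·ft.

φM_n ≈ 350 kip·ft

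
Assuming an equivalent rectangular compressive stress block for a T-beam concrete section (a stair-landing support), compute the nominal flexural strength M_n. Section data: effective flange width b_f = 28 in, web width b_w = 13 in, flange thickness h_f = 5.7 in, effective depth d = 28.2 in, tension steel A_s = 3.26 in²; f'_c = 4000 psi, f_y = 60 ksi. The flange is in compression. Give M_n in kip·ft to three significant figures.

M_n ≈ 443 kip·ft

Tension: T = A_s f_y = 3.26 × 60 = 195.6 kips.
Try a within the flange: a = T/(0.85 f'_c b_f) = 195.6/(0.85 × 4 × 28) = 2.055 in.
Since a = 2.055 ≤ h_f = 5.7 in, the stress block lies entirely in the flange; analyse as a rectangular beam of width b_f.
M_n = T(d − a/2) = 195.6 × (28.2 − 1.0275) = 5314.9 kip·in.
M_n = 5314.9/12 = 442.91 kip·ft.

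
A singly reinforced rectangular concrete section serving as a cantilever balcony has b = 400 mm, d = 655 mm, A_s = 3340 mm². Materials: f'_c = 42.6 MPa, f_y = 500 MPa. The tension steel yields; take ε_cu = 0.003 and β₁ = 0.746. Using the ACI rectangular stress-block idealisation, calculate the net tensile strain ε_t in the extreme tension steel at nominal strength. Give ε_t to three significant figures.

a = A_s f_y/(0.85 f'_c b) = 115.30 mm.
β₁ = 0.746, so c = a/β₁ = 115.30/0.746 = 154.56 mm.
From the linear strain diagram with ε_cu = 0.003: ε_t = 0.003 (d − c)/c = 0.003 × (655 − 154.56)/154.56 = 0.00971.
Since ε_t ≥ 0.005, the section is tension-controlled.

ε_t ≈ 0.00971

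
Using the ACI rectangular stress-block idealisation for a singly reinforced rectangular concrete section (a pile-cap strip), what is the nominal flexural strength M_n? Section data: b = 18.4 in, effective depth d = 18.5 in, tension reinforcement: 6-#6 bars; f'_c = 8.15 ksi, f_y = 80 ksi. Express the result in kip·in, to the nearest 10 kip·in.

M_n ≈ 3730 kip·in

A_s = 6 × 0.44 = 2.64 in².
T = A_s f_y = 2.64 × 80 = 211.2 kips.
a = T/(0.85 f'_c b) = 211.2/(0.85 × 8.15 × 18.4) = 1.657 in.
M_n = T(d − a/2) = 211.2 × (18.5 − 0.8285) = 3732.2 kip·in.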